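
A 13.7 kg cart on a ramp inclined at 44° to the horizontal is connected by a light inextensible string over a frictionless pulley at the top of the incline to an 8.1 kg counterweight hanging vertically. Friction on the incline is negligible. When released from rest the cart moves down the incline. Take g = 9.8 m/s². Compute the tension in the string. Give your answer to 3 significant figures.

For the cart on the incline: the weight component along the slope is m₁g sin 44° = 13.7 × 9.8 × 0.6947 = 93.270 N and the normal force is N = m₁g cos 44° = 96.579 N.
Newton's second law for the cart (down-slope positive): 93.270 − T = 13.7 a. For the hanging counterweight (upward positive): T − 8.1 × 9.8 = 8.1 a.
Adding the two equations eliminates T: 13.890 = 21.8 a, so a = 0.6372 m/s².
Then from the hanging counterweight's equation, T = 8.1 × (9.8 + 0.6372) = 84.541 N.

84.5 N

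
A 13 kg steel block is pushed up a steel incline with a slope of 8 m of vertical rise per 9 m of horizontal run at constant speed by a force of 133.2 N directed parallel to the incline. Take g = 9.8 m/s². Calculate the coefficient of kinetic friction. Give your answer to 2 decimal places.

0.51

At constant speed ΣF = 0 along the incline. The applied 133.2 N acts up the slope; the weight component mg sin 41.63° = 84.640 N and kinetic friction μN both act down the slope.
So 133.2 = 84.640 + μ × 95.220, giving μ = (133.2 − 84.640) / 95.220 = 0.5100.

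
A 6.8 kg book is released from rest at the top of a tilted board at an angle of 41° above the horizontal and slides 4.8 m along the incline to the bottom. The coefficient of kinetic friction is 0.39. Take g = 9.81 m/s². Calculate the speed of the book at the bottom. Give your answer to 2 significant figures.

The weight component along the incline is mg sin 41° = 43.764 N and the normal force is N = mg cos 41° = 50.345 N.
Friction up the slope is f = μN = 0.39 × 50.345 = 19.635 N, so the net downslope force is 43.764 − 19.635 = 24.129 N and a = 24.129 / 6.8 = 3.5484 m/s².
Starting from rest over a distance of 4.8 m, v² = 2aL = 2 × 3.5484 × 4.8 = 34.0646, so v = 5.8365 m/s.

5.8 m/s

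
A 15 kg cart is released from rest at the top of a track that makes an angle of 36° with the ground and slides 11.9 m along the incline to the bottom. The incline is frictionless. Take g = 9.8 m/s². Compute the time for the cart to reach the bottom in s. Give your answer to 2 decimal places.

2.03 s

The weight component along the incline is mg sin 36° = 86.404 N and the normal force is N = mg cos 36° = 118.925 N.
With no friction, a = g sin 36° = 5.7603 m/s².
Starting from rest, L = ½at², so t = √(2L/a) = √(2 × 11.9 / 5.7603) = 2.0327 s.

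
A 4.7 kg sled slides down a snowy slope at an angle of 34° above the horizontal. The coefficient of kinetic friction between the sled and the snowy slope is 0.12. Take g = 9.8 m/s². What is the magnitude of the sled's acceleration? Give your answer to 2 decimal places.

4.51 m/s²

Resolving the weight along the incline: the component pulling the sled down the slope is mg sin 34° = 4.7 × 9.8 × 0.5592 = 25.757 N, and the normal force is N = mg cos 34° = 4.7 × 9.8 × 0.8290 = 38.184 N.
Kinetic friction acts up the slope with magnitude f = μN = 0.12 × 38.184 = 4.582 N.
Net force along the incline is 25.757 − 4.582 = 21.175 N, so a = 21.175 / 4.7 = 4.5053 m/s².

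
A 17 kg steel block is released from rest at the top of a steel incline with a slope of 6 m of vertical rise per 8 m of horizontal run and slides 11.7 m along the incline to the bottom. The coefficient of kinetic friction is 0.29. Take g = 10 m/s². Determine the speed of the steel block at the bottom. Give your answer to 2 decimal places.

The weight component along the incline is mg sin 36.87° = 102.000 N and the normal force is N = mg cos 36.87° = 136.000 N.
Friction up the slope is f = μN = 0.29 × 136.000 = 39.440 N, so the net downslope force is 102.000 − 39.440 = 62.560 N and a = 62.560 / 17 = 3.6800 m/s².
Starting from rest over a distance of 11.7 m, v² = 2aL = 2 × 3.6800 × 11.7 = 86.1120, so v = 9.2797 m/s.

9.28 m/s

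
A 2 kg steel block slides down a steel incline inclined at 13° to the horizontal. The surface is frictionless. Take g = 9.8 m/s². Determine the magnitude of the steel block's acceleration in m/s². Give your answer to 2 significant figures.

Resolving the weight along the incline: the component pulling the steel block down the slope is mg sin 13° = 2 × 9.8 × 0.2250 = 4.410 N, and the normal force is N = mg cos 13° = 2 × 9.8 × 0.9744 = 19.098 N.
With no friction the net force along the incline is 4.410 N, so a = g sin 13° = 4.410 / 2 = 2.2050 m/s².

2.2 m/s²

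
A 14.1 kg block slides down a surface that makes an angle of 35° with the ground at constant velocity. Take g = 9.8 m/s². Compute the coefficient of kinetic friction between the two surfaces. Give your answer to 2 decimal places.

0.70

At constant velocity the net force along the incline is zero: mg sin 35° = μ mg cos 35°.
So μ = tan 35° = 0.5736 / 0.8192 = 0.7002.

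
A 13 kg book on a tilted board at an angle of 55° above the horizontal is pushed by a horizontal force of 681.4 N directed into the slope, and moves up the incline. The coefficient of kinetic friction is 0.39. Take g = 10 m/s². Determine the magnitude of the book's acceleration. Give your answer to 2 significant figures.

The horizontal push has components F cos 55° = 681.4 × 0.5736 = 390.851 N up the incline and F sin 55° = 681.4 × 0.8192 = 558.203 N pressing into the surface.
The normal force is therefore N = mg cos 55° + F sin 55° = 74.568 + 558.203 = 632.771 N, and kinetic friction down the slope is μN = 0.39 × 632.771 = 246.781 N.
Along the incline: F cos 55° − mg sin 55° − μN = ma, so 390.851 − 106.496 − 246.781 = 13 a, giving a = 2.8903 m/s².

2.9 m/s²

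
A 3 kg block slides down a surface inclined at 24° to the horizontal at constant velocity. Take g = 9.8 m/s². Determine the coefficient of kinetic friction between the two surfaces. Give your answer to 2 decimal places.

At constant velocity the net force along the incline is zero: mg sin 24° = μ mg cos 24°.
So μ = tan 24° = 0.4067 / 0.9135 = 0.4452.

0.45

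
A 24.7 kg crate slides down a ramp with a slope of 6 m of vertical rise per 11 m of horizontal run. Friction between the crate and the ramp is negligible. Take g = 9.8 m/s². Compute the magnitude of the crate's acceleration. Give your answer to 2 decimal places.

Resolving the weight along the incline: the component pulling the crate down the slope is mg sin 28.61° = 24.7 × 9.8 × 0.4789 = 115.923 N, and the normal force is N = mg cos 28.61° = 24.7 × 9.8 × 0.8779 = 212.504 N.
With no friction the net force along the incline is 115.923 N, so a = g sin 28.61° = 115.923 / 24.7 = 4.6932 m/s².

4.69 m/s²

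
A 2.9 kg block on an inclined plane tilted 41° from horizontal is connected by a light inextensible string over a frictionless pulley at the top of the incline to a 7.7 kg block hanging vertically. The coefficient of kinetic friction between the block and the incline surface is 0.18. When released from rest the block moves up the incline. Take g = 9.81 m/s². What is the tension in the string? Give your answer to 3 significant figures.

For the block on the incline: the weight component along the slope is m₁g sin 41° = 2.9 × 9.81 × 0.6561 = 18.665 N and the normal force is N = m₁g cos 41° = 21.471 N.
Kinetic friction opposes the block's motion up the incline: f = μN = 0.18 × 21.471 = 3.865 N acting down the slope.
Newton's second law for the block (up-slope positive): T − 18.665 − 3.865 = 2.9 a. For the hanging block (downward positive): 7.7 × 9.81 − T = 7.7 a.
Adding the two equations eliminates T: 53.007 = 10.6 a, so a = 5.0007 m/s².
Then from the hanging block's equation, T = 7.7 × (9.81 − 5.0007) = 37.032 N.

37.0 N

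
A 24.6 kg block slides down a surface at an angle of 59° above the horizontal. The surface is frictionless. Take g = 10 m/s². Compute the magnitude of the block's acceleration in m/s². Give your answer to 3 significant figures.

8.57 m/s²

Resolving the weight along the incline: the component pulling the block down the slope is mg sin 59° = 24.6 × 10 × 0.8572 = 210.871 N, and the normal force is N = mg cos 59° = 24.6 × 10 × 0.5150 = 126.690 N.
With no friction the net force along the incline is 210.871 N, so a = g sin 59° = 210.871 / 24.6 = 8.5720 m/s².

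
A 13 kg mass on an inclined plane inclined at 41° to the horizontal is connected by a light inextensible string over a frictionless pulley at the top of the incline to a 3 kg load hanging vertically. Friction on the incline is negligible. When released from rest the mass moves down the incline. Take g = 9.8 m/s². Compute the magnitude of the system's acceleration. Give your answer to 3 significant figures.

3.39 m/s²

For the mass on the incline: the weight component along the slope is m₁g sin 41° = 13 × 9.8 × 0.6561 = 83.587 N and the normal force is N = m₁g cos 41° = 96.150 N.
Newton's second law for the mass (down-slope positive): 83.587 − T = 13 a. For the hanging load (upward positive): T − 3 × 9.8 = 3 a.
Adding the two equations eliminates T: 54.187 = 16 a, so a = 3.3867 m/s².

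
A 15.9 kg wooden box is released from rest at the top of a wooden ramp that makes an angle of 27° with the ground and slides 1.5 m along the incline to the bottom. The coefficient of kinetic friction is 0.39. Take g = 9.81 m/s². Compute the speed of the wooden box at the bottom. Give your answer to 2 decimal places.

1.77 m/s

The weight component along the incline is mg sin 27° = 70.813 N and the normal force is N = mg cos 27° = 138.978 N.
Friction up the slope is f = μN = 0.39 × 138.978 = 54.201 N, so the net downslope force is 70.813 − 54.201 = 16.612 N and a = 16.612 / 15.9 = 1.0448 m/s².
Starting from rest over a distance of 1.5 m, v² = 2aL = 2 × 1.0448 × 1.5 = 3.1344, so v = 1.7704 m/s.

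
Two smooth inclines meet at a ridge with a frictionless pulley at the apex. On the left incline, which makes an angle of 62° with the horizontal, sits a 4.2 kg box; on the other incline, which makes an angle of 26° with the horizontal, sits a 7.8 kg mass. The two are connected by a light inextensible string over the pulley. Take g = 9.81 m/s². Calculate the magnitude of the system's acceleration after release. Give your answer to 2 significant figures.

0.24 m/s²

Resolve each weight along its own incline: the 4.2 kg mass has component 4.2 × 9.81 × sin 62° = 36.379 N down its slope, and the 7.8 kg mass has 7.8 × 9.81 × sin 26° = 33.543 N down its slope.
The 4.2 kg side's 36.379 N exceeds the other side's 33.543 N, so that mass slides down and the 7.8 kg mass slides up. Taking that direction as positive, Newton's second law for the whole system gives 36.379 − 33.543 = (4.2 + 7.8) a, so a = 2.836 / 12 = 0.2363 m/s².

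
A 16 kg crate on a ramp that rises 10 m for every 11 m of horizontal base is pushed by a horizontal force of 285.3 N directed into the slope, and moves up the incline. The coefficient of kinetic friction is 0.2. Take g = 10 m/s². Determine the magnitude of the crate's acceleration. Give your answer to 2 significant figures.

2.6 m/s²

The horizontal push has components F cos 42.27° = 285.3 × 0.7399 = 211.093 N up the incline and F sin 42.27° = 285.3 × 0.6727 = 191.921 N pressing into the surface.
The normal force is therefore N = mg cos 42.27° + F sin 42.27° = 118.384 + 191.921 = 310.305 N, and kinetic friction down the slope is μN = 0.2 × 310.305 = 62.061 N.
Along the incline: F cos 42.27° − mg sin 42.27° − μN = ma, so 211.093 − 107.632 − 62.061 = 16 a, giving a = 2.5875 m/s².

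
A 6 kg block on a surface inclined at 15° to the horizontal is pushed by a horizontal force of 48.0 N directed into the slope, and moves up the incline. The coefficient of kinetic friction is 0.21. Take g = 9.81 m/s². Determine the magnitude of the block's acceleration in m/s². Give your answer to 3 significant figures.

2.76 m/s²

The horizontal push has components F cos 15° = 48.0 × 0.9659 = 46.363 N up the incline and F sin 15° = 48.0 × 0.2588 = 12.422 N pressing into the surface.
The normal force is therefore N = mg cos 15° + F sin 15° = 56.853 + 12.422 = 69.275 N, and kinetic friction down the slope is μN = 0.21 × 69.275 = 14.548 N.
Along the incline: F cos 15° − mg sin 15° − μN = ma, so 46.363 − 15.233 − 14.548 = 6 a, giving a = 2.7637 m/s².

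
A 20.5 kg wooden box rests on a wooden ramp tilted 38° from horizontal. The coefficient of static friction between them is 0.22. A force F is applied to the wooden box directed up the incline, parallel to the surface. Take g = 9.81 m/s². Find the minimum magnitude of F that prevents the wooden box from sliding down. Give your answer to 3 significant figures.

The normal force is N = mg cos 38° = 158.473 N. With F at its minimum the wooden box is on the verge of sliding down, so static friction is at its maximum μ_s N = 0.22 × 158.473 = 34.864 N and acts up the slope.
Equilibrium along the incline: F + μ_s N = mg sin 38°, so F = 123.813 − 34.864 = 88.949 N.

88.9 N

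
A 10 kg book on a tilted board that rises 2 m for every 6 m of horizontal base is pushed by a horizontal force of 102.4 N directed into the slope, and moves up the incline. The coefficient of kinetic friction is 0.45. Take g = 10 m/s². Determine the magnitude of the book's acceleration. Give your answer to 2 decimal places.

The horizontal push has components F cos 18.43° = 102.4 × 0.9487 = 97.147 N up the incline and F sin 18.43° = 102.4 × 0.3162 = 32.379 N pressing into the surface.
The normal force is therefore N = mg cos 18.43° + F sin 18.43° = 94.870 + 32.379 = 127.249 N, and kinetic friction down the slope is μN = 0.45 × 127.249 = 57.262 N.
Along the incline: F cos 18.43° − mg sin 18.43° − μN = ma, so 97.147 − 31.620 − 57.262 = 10 a, giving a = 0.8265 m/s².

0.83 m/s²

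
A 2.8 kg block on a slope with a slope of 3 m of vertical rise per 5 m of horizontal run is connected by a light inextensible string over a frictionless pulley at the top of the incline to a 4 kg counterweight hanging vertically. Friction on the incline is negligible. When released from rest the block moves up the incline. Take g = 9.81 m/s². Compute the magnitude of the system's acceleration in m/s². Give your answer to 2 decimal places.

For the block on the incline: the weight component along the slope is m₁g sin 30.96° = 2.8 × 9.81 × 0.5145 = 14.132 N and the normal force is N = m₁g cos 30.96° = 23.554 N.
Newton's second law for the block (up-slope positive): T − 14.132 = 2.8 a. For the hanging counterweight (downward positive): 4 × 9.81 − T = 4 a.
Adding the two equations eliminates T: 25.108 = 6.8 a, so a = 3.6924 m/s².

3.69 m/s²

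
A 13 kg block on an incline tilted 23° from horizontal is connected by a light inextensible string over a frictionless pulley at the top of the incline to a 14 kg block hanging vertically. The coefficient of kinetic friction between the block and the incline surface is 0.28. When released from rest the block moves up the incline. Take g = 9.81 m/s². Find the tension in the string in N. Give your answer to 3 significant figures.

For the block on the incline: the weight component along the slope is m₁g sin 23° = 13 × 9.81 × 0.3907 = 49.826 N and the normal force is N = m₁g cos 23° = 117.392 N.
Kinetic friction opposes the block's motion up the incline: f = μN = 0.28 × 117.392 = 32.870 N acting down the slope.
Newton's second law for the block (up-slope positive): T − 49.826 − 32.870 = 13 a. For the hanging block (downward positive): 14 × 9.81 − T = 14 a.
Adding the two equations eliminates T: 54.644 = 27 a, so a = 2.0239 m/s².
Then from the hanging block's equation, T = 14 × (9.81 − 2.0239) = 109.005 N.

109 N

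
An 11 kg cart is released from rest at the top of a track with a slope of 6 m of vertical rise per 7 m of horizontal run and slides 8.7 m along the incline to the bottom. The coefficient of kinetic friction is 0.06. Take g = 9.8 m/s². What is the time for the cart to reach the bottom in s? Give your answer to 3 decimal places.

1.713 s

The weight component along the incline is mg sin 40.60° = 70.155 N and the normal force is N = mg cos 40.60° = 81.848 N.
Friction up the slope is f = μN = 0.06 × 81.848 = 4.911 N, so the net downslope force is 70.155 − 4.911 = 65.244 N and a = 65.244 / 11 = 5.9313 m/s².
Starting from rest, L = ½at², so t = √(2L/a) = √(2 × 8.7 / 5.9313) = 1.7128 s.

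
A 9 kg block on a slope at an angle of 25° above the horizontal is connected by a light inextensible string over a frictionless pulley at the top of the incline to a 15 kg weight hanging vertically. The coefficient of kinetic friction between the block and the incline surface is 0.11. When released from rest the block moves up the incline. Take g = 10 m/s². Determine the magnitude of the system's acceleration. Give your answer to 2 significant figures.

For the block on the incline: the weight component along the slope is m₁g sin 25° = 9 × 10 × 0.4226 = 38.034 N and the normal force is N = m₁g cos 25° = 81.568 N.
Kinetic friction opposes the block's motion up the incline: f = μN = 0.11 × 81.568 = 8.972 N acting down the slope.
Newton's second law for the block (up-slope positive): T − 38.034 − 8.972 = 9 a. For the hanging weight (downward positive): 15 × 10 − T = 15 a.
Adding the two equations eliminates T: 102.994 = 24 a, so a = 4.2914 m/s².

4.3 m/s²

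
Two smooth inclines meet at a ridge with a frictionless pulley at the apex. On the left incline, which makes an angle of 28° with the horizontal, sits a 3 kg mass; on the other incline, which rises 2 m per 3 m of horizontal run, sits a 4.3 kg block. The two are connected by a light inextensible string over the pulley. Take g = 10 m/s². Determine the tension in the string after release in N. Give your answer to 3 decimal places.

Resolve each weight along its own incline: the 3 kg mass has component 3 × 10 × sin 28° = 14.084 N down its slope, and the 4.3 kg mass has 4.3 × 10 × sin 33.69° = 23.852 N down its slope.
The 4.3 kg side's 23.852 N exceeds the other side's 14.084 N, so that mass slides down and the 3 kg mass slides up. Taking that direction as positive, Newton's second law for the whole system gives 23.852 − 14.084 = (3 + 4.3) a, so a = 9.768 / 7.3 = 1.3381 m/s².
For the 3 kg mass (up-slope positive): T − 14.084 = 3 × 1.3381, so T = 18.098 N.

18.098 N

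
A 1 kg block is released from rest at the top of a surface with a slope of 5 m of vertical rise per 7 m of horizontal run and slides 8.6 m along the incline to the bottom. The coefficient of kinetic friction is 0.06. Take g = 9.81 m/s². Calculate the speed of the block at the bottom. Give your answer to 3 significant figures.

The weight component along the incline is mg sin 35.54° = 5.702 N and the normal force is N = mg cos 35.54° = 7.983 N.
Friction up the slope is f = μN = 0.06 × 7.983 = 0.479 N, so the net downslope force is 5.702 − 0.479 = 5.223 N and a = 5.223 / 1 = 5.2230 m/s².
Starting from rest over a distance of 8.6 m, v² = 2aL = 2 × 5.2230 × 8.6 = 89.8356, so v = 9.4782 m/s.

9.48 m/s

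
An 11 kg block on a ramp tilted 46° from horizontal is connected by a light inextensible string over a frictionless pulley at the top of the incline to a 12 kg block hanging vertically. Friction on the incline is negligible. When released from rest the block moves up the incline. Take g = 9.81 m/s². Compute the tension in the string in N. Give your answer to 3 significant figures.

96.8 N

For the block on the incline: the weight component along the slope is m₁g sin 46° = 11 × 9.81 × 0.7193 = 77.620 N and the normal force is N = m₁g cos 46° = 74.961 N.
Newton's second law for the block (up-slope positive): T − 77.620 = 11 a. For the hanging block (downward positive): 12 × 9.81 − T = 12 a.
Adding the two equations eliminates T: 40.100 = 23 a, so a = 1.7435 m/s².
Then from the hanging block's equation, T = 12 × (9.81 − 1.7435) = 96.798 N.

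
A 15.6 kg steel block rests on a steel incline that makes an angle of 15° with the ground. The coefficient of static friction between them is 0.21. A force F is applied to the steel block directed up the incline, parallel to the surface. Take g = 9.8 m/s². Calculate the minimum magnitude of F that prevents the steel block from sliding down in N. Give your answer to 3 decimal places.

8.557 N

The normal force is N = mg cos 15° = 147.671 N. With F at its minimum the steel block is on the verge of sliding down, so static friction is at its maximum μ_s N = 0.21 × 147.671 = 31.011 N and acts up the slope.
Equilibrium along the incline: F + μ_s N = mg sin 15°, so F = 39.568 − 31.011 = 8.557 N.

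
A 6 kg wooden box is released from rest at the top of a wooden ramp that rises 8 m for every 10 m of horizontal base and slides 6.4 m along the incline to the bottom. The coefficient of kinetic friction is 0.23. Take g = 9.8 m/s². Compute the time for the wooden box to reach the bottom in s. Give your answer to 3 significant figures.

1.71 s

The weight component along the incline is mg sin 38.66° = 36.732 N and the normal force is N = mg cos 38.66° = 45.915 N.
Friction up the slope is f = μN = 0.23 × 45.915 = 10.560 N, so the net downslope force is 36.732 − 10.560 = 26.172 N and a = 26.172 / 6 = 4.3620 m/s².
Starting from rest, L = ½at², so t = √(2L/a) = √(2 × 6.4 / 4.3620) = 1.7130 s.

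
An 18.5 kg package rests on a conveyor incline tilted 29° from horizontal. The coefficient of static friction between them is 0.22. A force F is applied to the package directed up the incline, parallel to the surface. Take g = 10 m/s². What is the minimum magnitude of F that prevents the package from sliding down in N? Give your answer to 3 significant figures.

54.1 N

The normal force is N = mg cos 29° = 161.805 N. With F at its minimum the package is on the verge of sliding down, so static friction is at its maximum μ_s N = 0.22 × 161.805 = 35.597 N and acts up the slope.
Equilibrium along the incline: F + μ_s N = mg sin 29°, so F = 89.690 − 35.597 = 54.093 N.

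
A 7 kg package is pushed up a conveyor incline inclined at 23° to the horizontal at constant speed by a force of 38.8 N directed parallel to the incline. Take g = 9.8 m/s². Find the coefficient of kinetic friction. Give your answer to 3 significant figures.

0.190

At constant speed ΣF = 0 along the incline. The applied 38.8 N acts up the slope; the weight component mg sin 23° = 26.804 N and kinetic friction μN both act down the slope.
So 38.8 = 26.804 + μ × 63.147, giving μ = (38.8 − 26.804) / 63.147 = 0.1900.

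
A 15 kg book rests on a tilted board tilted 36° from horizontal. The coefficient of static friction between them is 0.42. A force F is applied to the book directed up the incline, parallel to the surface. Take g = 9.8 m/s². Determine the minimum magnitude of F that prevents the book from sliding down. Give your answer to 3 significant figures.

The normal force is N = mg cos 36° = 118.925 N. With F at its minimum the book is on the verge of sliding down, so static friction is at its maximum μ_s N = 0.42 × 118.925 = 49.948 N and acts up the slope.
Equilibrium along the incline: F + μ_s N = mg sin 36°, so F = 86.404 − 49.948 = 36.456 N.

36.5 N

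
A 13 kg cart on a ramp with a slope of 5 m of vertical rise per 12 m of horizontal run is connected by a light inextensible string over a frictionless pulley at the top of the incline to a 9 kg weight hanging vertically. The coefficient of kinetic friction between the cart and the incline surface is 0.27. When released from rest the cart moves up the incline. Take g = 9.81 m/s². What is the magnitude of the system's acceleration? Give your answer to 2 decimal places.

0.34 m/s²

For the cart on the incline: the weight component along the slope is m₁g sin 22.62° = 13 × 9.81 × 0.3846 = 49.048 N and the normal force is N = m₁g cos 22.62° = 117.720 N.
Kinetic friction opposes the cart's motion up the incline: f = μN = 0.27 × 117.720 = 31.784 N acting down the slope.
Newton's second law for the cart (up-slope positive): T − 49.048 − 31.784 = 13 a. For the hanging weight (downward positive): 9 × 9.81 − T = 9 a.
Adding the two equations eliminates T: 7.458 = 22 a, so a = 0.3390 m/s².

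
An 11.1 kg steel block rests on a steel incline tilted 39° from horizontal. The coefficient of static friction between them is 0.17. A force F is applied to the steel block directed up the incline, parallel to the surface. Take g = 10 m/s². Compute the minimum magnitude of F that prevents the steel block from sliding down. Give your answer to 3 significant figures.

55.2 N

The normal force is N = mg cos 39° = 86.263 N. With F at its minimum the steel block is on the verge of sliding down, so static friction is at its maximum μ_s N = 0.17 × 86.263 = 14.665 N and acts up the slope.
Equilibrium along the incline: F + μ_s N = mg sin 39°, so F = 69.855 − 14.665 = 55.190 N.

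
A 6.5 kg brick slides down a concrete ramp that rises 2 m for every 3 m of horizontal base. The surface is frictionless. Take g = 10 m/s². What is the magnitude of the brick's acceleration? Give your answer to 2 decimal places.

5.55 m/s²

Resolving the weight along the incline: the component pulling the brick down the slope is mg sin 33.69° = 6.5 × 10 × 0.5547 = 36.055 N, and the normal force is N = mg cos 33.69° = 6.5 × 10 × 0.8321 = 54.086 N.
With no friction the net force along the incline is 36.055 N, so a = g sin 33.69° = 36.055 / 6.5 = 5.5469 m/s².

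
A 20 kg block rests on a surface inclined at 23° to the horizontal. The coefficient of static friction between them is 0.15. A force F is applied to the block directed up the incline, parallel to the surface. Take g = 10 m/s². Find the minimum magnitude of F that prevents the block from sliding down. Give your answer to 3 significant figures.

The normal force is N = mg cos 23° = 184.101 N. With F at its minimum the block is on the verge of sliding down, so static friction is at its maximum μ_s N = 0.15 × 184.101 = 27.615 N and acts up the slope.
Equilibrium along the incline: F + μ_s N = mg sin 23°, so F = 78.146 − 27.615 = 50.531 N.

50.5 N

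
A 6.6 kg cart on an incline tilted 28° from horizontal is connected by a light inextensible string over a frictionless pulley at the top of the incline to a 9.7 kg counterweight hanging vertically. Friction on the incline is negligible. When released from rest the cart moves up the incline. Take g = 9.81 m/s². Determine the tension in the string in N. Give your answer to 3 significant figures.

56.6 N

For the cart on the incline: the weight component along the slope is m₁g sin 28° = 6.6 × 9.81 × 0.4695 = 30.398 N and the normal force is N = m₁g cos 28° = 57.167 N.
Newton's second law for the cart (up-slope positive): T − 30.398 = 6.6 a. For the hanging counterweight (downward positive): 9.7 × 9.81 − T = 9.7 a.
Adding the two equations eliminates T: 64.759 = 16.3 a, so a = 3.9729 m/s².
Then from the hanging counterweight's equation, T = 9.7 × (9.81 − 3.9729) = 56.620 N.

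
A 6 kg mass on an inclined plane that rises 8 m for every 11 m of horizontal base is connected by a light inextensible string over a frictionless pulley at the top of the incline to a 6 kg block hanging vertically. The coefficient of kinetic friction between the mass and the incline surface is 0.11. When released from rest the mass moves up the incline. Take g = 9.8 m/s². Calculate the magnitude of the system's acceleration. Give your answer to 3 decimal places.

1.582 m/s²

For the mass on the incline: the weight component along the slope is m₁g sin 36.03° = 6 × 9.8 × 0.5882 = 34.586 N and the normal force is N = m₁g cos 36.03° = 47.554 N.
Kinetic friction opposes the mass's motion up the incline: f = μN = 0.11 × 47.554 = 5.231 N acting down the slope.
Newton's second law for the mass (up-slope positive): T − 34.586 − 5.231 = 6 a. For the hanging block (downward positive): 6 × 9.8 − T = 6 a.
Adding the two equations eliminates T: 18.983 = 12 a, so a = 1.5819 m/s².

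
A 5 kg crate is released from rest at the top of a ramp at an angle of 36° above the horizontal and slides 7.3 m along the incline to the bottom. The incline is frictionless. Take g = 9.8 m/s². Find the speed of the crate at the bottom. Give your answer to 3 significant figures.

9.17 m/s

The weight component along the incline is mg sin 36° = 28.801 N and the normal force is N = mg cos 36° = 39.642 N.
With no friction, a = g sin 36° = 5.7603 m/s².
Starting from rest over a distance of 7.3 m, v² = 2aL = 2 × 5.7603 × 7.3 = 84.1004, so v = 9.1706 m/s.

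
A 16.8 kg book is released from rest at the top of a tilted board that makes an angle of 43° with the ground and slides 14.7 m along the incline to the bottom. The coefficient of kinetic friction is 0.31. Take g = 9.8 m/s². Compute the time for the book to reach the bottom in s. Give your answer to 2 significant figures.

The weight component along the incline is mg sin 43° = 112.284 N and the normal force is N = mg cos 43° = 120.410 N.
Friction up the slope is f = μN = 0.31 × 120.410 = 37.327 N, so the net downslope force is 112.284 − 37.327 = 74.957 N and a = 74.957 / 16.8 = 4.4617 m/s².
Starting from rest, L = ½at², so t = √(2L/a) = √(2 × 14.7 / 4.4617) = 2.5670 s.

2.6 s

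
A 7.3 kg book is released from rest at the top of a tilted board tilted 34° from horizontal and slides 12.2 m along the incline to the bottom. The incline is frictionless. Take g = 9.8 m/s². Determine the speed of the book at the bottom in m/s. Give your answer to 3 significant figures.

The weight component along the incline is mg sin 34° = 40.005 N and the normal force is N = mg cos 34° = 59.309 N.
With no friction, a = g sin 34° = 5.4801 m/s².
Starting from rest over a distance of 12.2 m, v² = 2aL = 2 × 5.4801 × 12.2 = 133.7144, so v = 11.5635 m/s.

11.6 m/s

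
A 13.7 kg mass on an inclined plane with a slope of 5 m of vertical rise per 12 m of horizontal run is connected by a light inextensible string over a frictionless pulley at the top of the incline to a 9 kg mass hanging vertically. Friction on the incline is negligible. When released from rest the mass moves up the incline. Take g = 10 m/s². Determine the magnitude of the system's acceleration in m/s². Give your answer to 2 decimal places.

For the mass on the incline: the weight component along the slope is m₁g sin 22.62° = 13.7 × 10 × 0.3846 = 52.690 N and the normal force is N = m₁g cos 22.62° = 126.462 N.
Newton's second law for the mass (up-slope positive): T − 52.690 = 13.7 a. For the hanging mass (downward positive): 9 × 10 − T = 9 a.
Adding the two equations eliminates T: 37.310 = 22.7 a, so a = 1.6436 m/s².

1.64 m/s²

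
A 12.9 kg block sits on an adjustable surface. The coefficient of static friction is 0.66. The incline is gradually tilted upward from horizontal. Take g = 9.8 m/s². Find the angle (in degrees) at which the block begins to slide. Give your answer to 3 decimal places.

33.425°

At the threshold of sliding, static friction is at its maximum μ_s N and exactly balances the weight component along the incline: mg sin θ = μ_s mg cos θ.
Hence tan θ = μ_s = 0.66, so θ = arctan(0.66) = 33.4248°.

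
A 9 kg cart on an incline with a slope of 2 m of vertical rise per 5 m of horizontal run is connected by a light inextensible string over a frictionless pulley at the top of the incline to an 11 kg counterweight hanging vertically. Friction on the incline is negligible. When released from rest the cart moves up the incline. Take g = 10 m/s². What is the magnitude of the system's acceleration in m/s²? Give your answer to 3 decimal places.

3.829 m/s²

For the cart on the incline: the weight component along the slope is m₁g sin 21.80° = 9 × 10 × 0.3714 = 33.426 N and the normal force is N = m₁g cos 21.80° = 83.563 N.
Newton's second law for the cart (up-slope positive): T − 33.426 = 9 a. For the hanging counterweight (downward positive): 11 × 10 − T = 11 a.
Adding the two equations eliminates T: 76.574 = 20 a, so a = 3.8287 m/s².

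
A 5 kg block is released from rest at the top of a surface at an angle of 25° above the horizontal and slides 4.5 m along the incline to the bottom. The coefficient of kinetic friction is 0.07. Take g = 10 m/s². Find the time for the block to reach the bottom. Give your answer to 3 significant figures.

1.58 s

The weight component along the incline is mg sin 25° = 21.131 N and the normal force is N = mg cos 25° = 45.315 N.
Friction up the slope is f = μN = 0.07 × 45.315 = 3.172 N, so the net downslope force is 21.131 − 3.172 = 17.959 N and a = 17.959 / 5 = 3.5918 m/s².
Starting from rest, L = ½at², so t = √(2L/a) = √(2 × 4.5 / 3.5918) = 1.5829 s.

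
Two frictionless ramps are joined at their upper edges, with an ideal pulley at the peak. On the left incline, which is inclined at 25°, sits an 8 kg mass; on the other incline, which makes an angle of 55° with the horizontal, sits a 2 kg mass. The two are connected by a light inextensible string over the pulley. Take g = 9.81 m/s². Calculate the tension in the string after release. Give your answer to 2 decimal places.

Resolve each weight along its own incline: the 8 kg mass has component 8 × 9.81 × sin 25° = 33.167 N down its slope, and the 2 kg mass has 2 × 9.81 × sin 55° = 16.072 N down its slope.
The 8 kg side's 33.167 N exceeds the other side's 16.072 N, so that mass slides down and the 2 kg mass slides up. Taking that direction as positive, Newton's second law for the whole system gives 33.167 − 16.072 = (8 + 2) a, so a = 17.095 / 10 = 1.7095 m/s².
For the 2 kg mass (up-slope positive): T − 16.072 = 2 × 1.7095, so T = 19.491 N.

19.49 N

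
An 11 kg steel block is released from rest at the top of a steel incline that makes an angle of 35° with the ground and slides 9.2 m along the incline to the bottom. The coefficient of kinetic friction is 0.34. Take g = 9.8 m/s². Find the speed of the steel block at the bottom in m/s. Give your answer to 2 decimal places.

The weight component along the incline is mg sin 35° = 61.832 N and the normal force is N = mg cos 35° = 88.305 N.
Friction up the slope is f = μN = 0.34 × 88.305 = 30.024 N, so the net downslope force is 61.832 − 30.024 = 31.808 N and a = 31.808 / 11 = 2.8916 m/s².
Starting from rest over a distance of 9.2 m, v² = 2aL = 2 × 2.8916 × 9.2 = 53.2054, so v = 7.2942 m/s.

7.29 m/s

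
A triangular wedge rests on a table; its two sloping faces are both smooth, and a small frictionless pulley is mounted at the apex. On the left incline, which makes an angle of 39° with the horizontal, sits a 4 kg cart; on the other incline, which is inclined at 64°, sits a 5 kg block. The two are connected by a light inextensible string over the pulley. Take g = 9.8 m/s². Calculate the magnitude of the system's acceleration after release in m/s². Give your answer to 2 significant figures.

Resolve each weight along its own incline: the 4 kg mass has component 4 × 9.8 × sin 39° = 24.669 N down its slope, and the 5 kg mass has 5 × 9.8 × sin 64° = 44.041 N down its slope.
The 5 kg side's 44.041 N exceeds the other side's 24.669 N, so that mass slides down and the 4 kg mass slides up. Taking that direction as positive, Newton's second law for the whole system gives 44.041 − 24.669 = (4 + 5) a, so a = 19.372 / 9 = 2.1524 m/s².

2.2 m/s²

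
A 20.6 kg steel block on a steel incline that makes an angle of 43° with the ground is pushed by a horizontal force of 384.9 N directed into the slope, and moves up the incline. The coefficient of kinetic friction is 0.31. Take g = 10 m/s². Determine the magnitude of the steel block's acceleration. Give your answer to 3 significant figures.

The horizontal push has components F cos 43° = 384.9 × 0.7314 = 281.516 N up the incline and F sin 43° = 384.9 × 0.6820 = 262.502 N pressing into the surface.
The normal force is therefore N = mg cos 43° + F sin 43° = 150.668 + 262.502 = 413.170 N, and kinetic friction down the slope is μN = 0.31 × 413.170 = 128.083 N.
Along the incline: F cos 43° − mg sin 43° − μN = ma, so 281.516 − 140.492 − 128.083 = 20.6 a, giving a = 0.6282 m/s².

0.628 m/s²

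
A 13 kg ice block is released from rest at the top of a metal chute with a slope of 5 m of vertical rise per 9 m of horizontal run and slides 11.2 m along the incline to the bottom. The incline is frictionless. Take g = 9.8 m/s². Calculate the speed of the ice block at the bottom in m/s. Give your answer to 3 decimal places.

10.325 m/s

The weight component along the incline is mg sin 29.05° = 61.871 N and the normal force is N = mg cos 29.05° = 111.368 N.
With no friction, a = g sin 29.05° = 4.7593 m/s².
Starting from rest over a distance of 11.2 m, v² = 2aL = 2 × 4.7593 × 11.2 = 106.6083, so v = 10.3251 m/s.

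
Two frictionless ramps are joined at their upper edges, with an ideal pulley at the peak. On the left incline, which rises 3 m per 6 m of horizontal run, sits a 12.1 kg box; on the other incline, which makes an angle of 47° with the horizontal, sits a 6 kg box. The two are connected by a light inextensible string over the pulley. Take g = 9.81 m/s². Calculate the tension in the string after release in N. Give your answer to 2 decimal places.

46.37 N

Resolve each weight along its own incline: the 12.1 kg mass has component 12.1 × 9.81 × sin 26.57° = 53.085 N down its slope, and the 6 kg mass has 6 × 9.81 × sin 47° = 43.047 N down its slope.
The 12.1 kg side's 53.085 N exceeds the other side's 43.047 N, so that mass slides down and the 6 kg mass slides up. Taking that direction as positive, Newton's second law for the whole system gives 53.085 − 43.047 = (12.1 + 6) a, so a = 10.038 / 18.1 = 0.5546 m/s².
For the 6 kg mass (up-slope positive): T − 43.047 = 6 × 0.5546, so T = 46.375 N.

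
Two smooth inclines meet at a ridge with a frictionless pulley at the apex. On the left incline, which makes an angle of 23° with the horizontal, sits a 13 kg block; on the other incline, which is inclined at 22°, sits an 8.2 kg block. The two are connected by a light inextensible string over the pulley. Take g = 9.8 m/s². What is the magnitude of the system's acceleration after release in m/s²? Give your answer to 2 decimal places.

Resolve each weight along its own incline: the 13 kg mass has component 13 × 9.8 × sin 23° = 49.779 N down its slope, and the 8.2 kg mass has 8.2 × 9.8 × sin 22° = 30.103 N down its slope.
The 13 kg side's 49.779 N exceeds the other side's 30.103 N, so that mass slides down and the 8.2 kg mass slides up. Taking that direction as positive, Newton's second law for the whole system gives 49.779 − 30.103 = (13 + 8.2) a, so a = 19.676 / 21.2 = 0.9281 m/s².

0.93 m/s²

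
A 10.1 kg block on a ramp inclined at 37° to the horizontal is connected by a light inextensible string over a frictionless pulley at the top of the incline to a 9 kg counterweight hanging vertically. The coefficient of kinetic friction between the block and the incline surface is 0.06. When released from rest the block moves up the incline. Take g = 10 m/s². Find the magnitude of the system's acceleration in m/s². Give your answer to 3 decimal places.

1.276 m/s²

For the block on the incline: the weight component along the slope is m₁g sin 37° = 10.1 × 10 × 0.6018 = 60.782 N and the normal force is N = m₁g cos 37° = 80.662 N.
Kinetic friction opposes the block's motion up the incline: f = μN = 0.06 × 80.662 = 4.840 N acting down the slope.
Newton's second law for the block (up-slope positive): T − 60.782 − 4.840 = 10.1 a. For the hanging counterweight (downward positive): 9 × 10 − T = 9 a.
Adding the two equations eliminates T: 24.378 = 19.1 a, so a = 1.2763 m/s².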